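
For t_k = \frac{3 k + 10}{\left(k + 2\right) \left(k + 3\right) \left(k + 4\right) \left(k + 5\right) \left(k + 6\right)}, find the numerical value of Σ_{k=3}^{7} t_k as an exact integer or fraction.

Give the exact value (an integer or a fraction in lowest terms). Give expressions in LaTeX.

r(k) = (k + 2)*(3*k + 13)/((k + 7)*(3*k + 10)) after simplifying.
Take A(k)=k + 2, B(k)=k + 7, C(k)=k + 10/3.
Key eq: (k + 2)·f(k+1) = (k + 6)·f(k) + (k + 10/3).
Degrees (1,1,1) ⇒ d ≤ 4.
Match coefficients ⇒ f(k) = k*(k + 3)*(k**2 + 11*k + 38)/120.
Get s_k = R·t_k = k*(k**2 + 11*k + 38)/(40*(k**3 + 11*k**2 + 38*k + 40)) with R(k) = B(k−1)f(k)/C(k) = k*(k + 3)*(k + 6)*(k**2 + 11*k + 38)/(40*(3*k + 10)).
s_(k+1) − s_k = (3*k + 10)/(k**5 + 20*k**4 + 155*k**3 + 580*k**2 + 1044*k + 720) = t_k.
Sum = s_(8) − s_(3); s_(8) = 19/780, s_(3) = 3/140 ⇒ 4/1365.

Σ = 4/1365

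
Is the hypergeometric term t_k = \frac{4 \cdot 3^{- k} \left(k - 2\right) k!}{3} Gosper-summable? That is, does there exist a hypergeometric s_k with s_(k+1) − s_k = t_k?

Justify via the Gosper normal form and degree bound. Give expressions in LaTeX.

Yes. s_k = 4 \cdot 3^{- k} k!.

Compute t_(k+1)/t_k: get (k**2 - 1)/(3*(k - 2)).
Gosper form: A/B · C(k+1)/C(k) with A=k/3 + 1/3, B=1, C=k - 2.
Key eq: (k/3 + 1/3)·f(k+1) = (1)·f(k) + (k - 2).
deg f ≤ 0 (via 1,0,1).
Match coefficients ⇒ f(k) = 3.
R(k) = B(k−1)·f(k)/C(k) = 3/(k - 2); s_k = R·t_k = 4*factorial(k)/3**k.
Check: Δs_k = 4*(k - 2)*factorial(k)/(3*3**k). ✓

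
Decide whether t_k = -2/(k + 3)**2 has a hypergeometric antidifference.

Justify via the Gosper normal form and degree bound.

No — the linear system for f has no solution.

The ratio is (k + 3)**2/(k + 4)**2.
Take A(k)=k**2 + 6*k + 9, B(k)=k**2 + 8*k + 16, C(k)=1.
Set up (k**2 + 6*k + 9)·f(k+1) − (k**2 + 6*k + 9)·f(k) − (1) = 0.
Bound: deg f ≤ 0.
Write f(k) = c0. Then LHS − RHS = -1, requiring -1 = 0: contradictory. No certificate.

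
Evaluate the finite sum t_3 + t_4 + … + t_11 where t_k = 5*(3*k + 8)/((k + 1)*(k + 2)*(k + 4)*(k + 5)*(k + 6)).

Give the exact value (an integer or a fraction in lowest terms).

Σ = 1035/49504

t_(k+1)/t_k = (k + 1)*(k + 4)*(3*k + 11)/((k + 3)*(k + 7)*(3*k + 8)).
Normal form (A,B,C) = (k + 1, k + 7, k**2 + 17*k/3 + 8).
Need (k + 1)·f(k+1) − (k + 6)·f(k) = k**2 + 17*k/3 + 8.
deg f ≤ 5 (via 1,1,2).
Solving with deg f ≤ 5: f(k) = k*(k + 2)*(k + 3)*(k**2 + 10*k + 29)/60.
Certificate R = B(k−1)f/C = k*(k + 2)*(k + 6)*(k**2 + 10*k + 29)/(20*(3*k + 8)) gives s_k = k*(k**2 + 10*k + 29)/(4*(k**3 + 10*k**2 + 29*k + 20)).
Δs = 5*(3*k + 8)/(k**5 + 18*k**4 + 121*k**3 + 372*k**2 + 508*k + 240), as required.
Evaluate s at k=12 and k=3: 879/3536 and 51/224; difference 1035/49504.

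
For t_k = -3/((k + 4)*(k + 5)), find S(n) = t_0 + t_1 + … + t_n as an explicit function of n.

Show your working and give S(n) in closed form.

S(n) = 3*(-n - 1)/(4*(n + 5))

t_(k+1)/t_k = (k + 4)/(k + 6).
Gosper form: A/B · C(k+1)/C(k) with A=k + 4, B=k + 6, C=1.
Need (k + 4)·f(k+1) − (k + 5)·f(k) = 1.
Degrees (1,1,0) ⇒ d ≤ 1.
A polynomial solution: f(k) = k/4.
R(k) = B(k−1)·f(k)/C(k) = k*(k + 5)/4; s_k = R·t_k = -3*k/(4*k + 16).
Check: Δs_k = -3/(k**2 + 9*k + 20). ✓
Σ_(k=0)^n t_k = s_(n+1) − s_(0) = (3*(-n - 1)/(4*(n + 5))) − (0), i.e. 3*(-n - 1)/(4*(n + 5)).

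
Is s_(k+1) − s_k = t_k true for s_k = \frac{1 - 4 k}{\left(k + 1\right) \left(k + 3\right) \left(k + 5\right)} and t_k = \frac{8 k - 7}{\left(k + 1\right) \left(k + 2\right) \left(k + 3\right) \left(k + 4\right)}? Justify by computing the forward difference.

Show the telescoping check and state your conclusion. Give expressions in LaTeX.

s_(k+1) = (-4*k - 3)/((k + 2)*(k + 4)*(k + 6))
s_(k+1) − s_k = (8*k**3 + 45*k**2 + 19*k - 93)/(k**6 + 21*k**5 + 175*k**4 + 735*k**3 + 1624*k**2 + 1764*k + 720)
(s_(k+1) − s_k) − t_k = 9*(-4*k**2 - 16*k + 13)/(k**6 + 21*k**5 + 175*k**4 + 735*k**3 + 1624*k**2 + 1764*k + 720)

Invalid: residual \frac{9 \left(- 4 k^{2} - 16 k + 13\right)}{k^{6} + 21 k^{5} + 175 k^{4} + 735 k^{3} + 1624 k^{2} + 1764 k + 720} ≠ 0.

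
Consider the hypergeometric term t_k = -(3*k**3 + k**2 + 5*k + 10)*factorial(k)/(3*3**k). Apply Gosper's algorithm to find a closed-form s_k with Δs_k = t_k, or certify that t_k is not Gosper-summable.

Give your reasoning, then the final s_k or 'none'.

s_k = -(3*k**2 + k - 3)*factorial(k)/3**k

t_(k+1)/t_k = (k + 1)*(5*k + 3*(k + 1)**3 + (k + 1)**2 + 15)/(3*(3*k**3 + k**2 + 5*k + 10)).
A = k/3 + 1/3, B = 1, C = k**3 + k**2/3 + 5*k/3 + 10/3.
Solve (k/3 + 1/3)·f(k+1) − (1)·f(k) = k**3 + k**2/3 + 5*k/3 + 10/3.
d = 2 from the (1,0,3) case.
Solve for f: f(k) = 3*k**2 + k - 3 (degree 2 ≤ 2).
Certificate R = B(k−1)f/C = 3*(3*k**2 + k - 3)/(3*k**3 + k**2 + 5*k + 10) gives s_k = -(3*k**2 + k - 3)*factorial(k)/3**k.
Verify: -(3*k**3 + k**2 + 5*k + 10)*factorial(k)/(3*3**k) matches t_k.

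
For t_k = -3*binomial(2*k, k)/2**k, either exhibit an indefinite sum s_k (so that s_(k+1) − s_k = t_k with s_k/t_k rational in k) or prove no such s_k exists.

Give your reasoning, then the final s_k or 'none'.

not Gosper-summable; s_k does not exist

Compute t_(k+1)/t_k: get (2*k + 1)/(k + 1).
So A=2*k + 1 and B=k + 1, with C=1.
Set up (2*k + 1)·f(k+1) − (k)·f(k) − (1) = 0.
Bound: deg f ≤ -1.
Negative degree bound (-1): no f exists, t_k not Gosper-summable.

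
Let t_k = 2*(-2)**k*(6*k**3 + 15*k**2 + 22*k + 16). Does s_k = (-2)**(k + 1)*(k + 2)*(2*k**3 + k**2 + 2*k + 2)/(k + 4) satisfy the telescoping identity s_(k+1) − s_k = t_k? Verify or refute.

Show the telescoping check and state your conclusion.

s_(k+1) = (-2)**(k + 2)*(k + 3)*(2*k + 2*(k + 1)**3 + (k + 1)**2 + 4)/(k + 5)
s_(k+1) − s_k = 2*(-2)**k*(6*k**5 + 57*k**4 + 195*k**3 + 348*k**2 + 372*k + 188)/(k**2 + 9*k + 20)
(s_(k+1) − s_k) − t_k = (-2)**(k + 2)*(-6*k**4 - 41*k**3 - 83*k**2 - 106*k - 66)/(k**2 + 9*k + 20)

Invalid: residual (-2)**(k + 2)*(-6*k**4 - 41*k**3 - 83*k**2 - 106*k - 66)/(k**2 + 9*k + 20) ≠ 0.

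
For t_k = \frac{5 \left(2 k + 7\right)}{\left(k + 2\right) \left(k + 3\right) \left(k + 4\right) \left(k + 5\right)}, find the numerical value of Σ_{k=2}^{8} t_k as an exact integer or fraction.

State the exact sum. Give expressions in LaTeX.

r(k) = (k + 2)*(2*k + 9)/((k + 6)*(2*k + 7)) after simplifying.
Gosper form: A/B · C(k+1)/C(k) with A=k + 2, B=k + 6, C=k + 7/2.
Key eq: (k + 2)·f(k+1) = (k + 5)·f(k) + (k + 7/2).
From deg A=1, deg B=1, deg C=1: d=3.
Match coefficients ⇒ f(k) = k*(k + 3)*(k + 6)/16.
Certificate R = B(k−1)f/C = k*(k + 3)*(k + 5)*(k + 6)/(8*(2*k + 7)) gives s_k = 5*k*(k + 6)/(8*(k**2 + 6*k + 8)).
Δs = 5*(2*k + 7)/(k**4 + 14*k**3 + 71*k**2 + 154*k + 120), as required.
Sum = s_(9) − s_(2); s_(9) = 675/1144, s_(2) = 5/12 ⇒ 595/3432.

Σ = 595/3432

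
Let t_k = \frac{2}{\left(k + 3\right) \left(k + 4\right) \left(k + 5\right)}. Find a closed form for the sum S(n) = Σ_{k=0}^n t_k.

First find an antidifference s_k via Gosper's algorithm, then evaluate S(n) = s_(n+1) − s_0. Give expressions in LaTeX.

The ratio is (k + 3)/(k + 6).
Normal form (A,B,C) = (k + 3, k + 6, 1).
Solve (k + 3)·f(k+1) − (k + 5)·f(k) = 1.
Degrees (1,1,0) ⇒ d ≤ 2.
Match coefficients ⇒ f(k) = k*(k + 7)/24.
Then R = B(k−1)f/C = k*(k + 5)*(k + 7)/24, so s_k = R(k)·t_k = k*(k + 7)/(12*(k + 3)*(k + 4)).
s_(k+1) − s_k = 2/(k**3 + 12*k**2 + 47*k + 60) = t_k.
Telescope: S(n) = s_(n+1) − s_(0) = (n**2 + 9*n + 8)/(12*(n**2 + 9*n + 20)) − (0) = (n**2 + 9*n + 8)/(12*(n**2 + 9*n + 20)).

S(n) = \frac{n^{2} + 9 n + 8}{12 \left(n^{2} + 9 n + 20\right)}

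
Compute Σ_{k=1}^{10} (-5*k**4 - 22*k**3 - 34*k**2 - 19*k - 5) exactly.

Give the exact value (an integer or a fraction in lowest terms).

t_(k+1)/t_k = (5*k**4 + 42*k**3 + 130*k**2 + 173*k + 85)/(5*k**4 + 22*k**3 + 34*k**2 + 19*k + 5).
Gosper form: A/B · C(k+1)/C(k) with A=1, B=1, C=k**4 + 22*k**3/5 + 34*k**2/5 + 19*k/5 + 1.
f must satisfy (1)·f(k+1) − (1)·f(k) = k**4 + 22*k**3/5 + 34*k**2/5 + 19*k/5 + 1.
deg f ≤ 5 (via 0,0,4).
Solve for f: f(k) = k*(k**4 + 3*k**3 + 2*k**2 - 2*k + 1)/5 (degree 5 ≤ 5).
So s_k = (B(k−1)f/C)·t_k = (k*(k**4 + 3*k**3 + 2*k**2 - 2*k + 1)/(5*k**4 + 22*k**3 + 34*k**2 + 19*k + 5))·t_k = k*(-k**4 - 3*k**3 - 2*k**2 + 2*k - 1).
s_(k+1) − s_k = -5*k**4 - 22*k**3 - 34*k**2 - 19*k - 5 = t_k.
Telescoping: Σ = s_(11) − s_(1) = -207405 − (-5) = -207400.

Σ = -207400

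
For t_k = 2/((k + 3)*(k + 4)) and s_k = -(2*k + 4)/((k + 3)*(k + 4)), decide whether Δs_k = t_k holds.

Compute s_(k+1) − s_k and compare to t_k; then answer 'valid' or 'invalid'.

Invalid: residual -8/(k**3 + 12*k**2 + 47*k + 60) ≠ 0.

s_(k+1) = 2*(-k - 3)/((k + 4)*(k + 5))
s_(k+1) − s_k = 2*(k + 1)/(k**3 + 12*k**2 + 47*k + 60)
(s_(k+1) − s_k) − t_k = -8/(k**3 + 12*k**2 + 47*k + 60)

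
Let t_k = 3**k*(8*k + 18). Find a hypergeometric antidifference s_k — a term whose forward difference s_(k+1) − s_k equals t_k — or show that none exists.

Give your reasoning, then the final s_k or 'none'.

s_k = 3**k*(4*k + 3)

t_(k+1)/t_k = 3*(4*k + 13)/(4*k + 9).
Gosper form: A/B · C(k+1)/C(k) with A=3, B=1, C=k + 9/4.
Need (3)·f(k+1) − (1)·f(k) = k + 9/4.
From deg A=0, deg B=0, deg C=1: d=1.
Solve for f: f(k) = (4*k + 3)/8 (degree 1 ≤ 1).
Then R = B(k−1)f/C = (4*k + 3)/(2*(4*k + 9)), so s_k = R(k)·t_k = 3**k*(4*k + 3).
Verify: 3**k*(8*k + 18) matches t_k.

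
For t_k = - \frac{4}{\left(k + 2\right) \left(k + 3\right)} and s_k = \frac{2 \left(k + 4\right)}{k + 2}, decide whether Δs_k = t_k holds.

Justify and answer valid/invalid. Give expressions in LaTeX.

Valid: the claim telescopes to t_k.

s_(k+1) = 2*(k + 5)/(k + 3)
s_(k+1) − s_k = -4/(k**2 + 5*k + 6)
(s_(k+1) − s_k) − t_k = 0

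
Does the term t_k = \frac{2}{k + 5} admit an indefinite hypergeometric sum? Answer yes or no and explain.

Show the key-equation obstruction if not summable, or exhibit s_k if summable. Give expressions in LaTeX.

Step 1: r(k) = (k + 5)/(k + 6).
Factor: A=k + 5; B=k + 6; C=1.
Key eq: (k + 5)·f(k+1) = (k + 5)·f(k) + (1).
Bound: deg f ≤ 0.
f = c0 ⇒ A·f(k+1) − B(k−1)·f(k) − C = -1. The system {-1 = 0} is inconsistent; no antidifference.

No; the coefficient equations for f are inconsistent.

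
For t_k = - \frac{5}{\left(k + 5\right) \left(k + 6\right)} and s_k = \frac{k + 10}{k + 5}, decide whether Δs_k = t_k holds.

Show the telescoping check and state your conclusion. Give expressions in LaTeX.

s_(k+1) = (k + 11)/(k + 6)
s_(k+1) − s_k = -5/(k**2 + 11*k + 30)
(s_(k+1) − s_k) − t_k = 0

Valid: the claim telescopes to t_k.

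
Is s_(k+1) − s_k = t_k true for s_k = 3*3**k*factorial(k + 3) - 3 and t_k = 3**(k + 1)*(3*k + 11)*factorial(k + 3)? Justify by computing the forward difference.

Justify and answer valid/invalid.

s_(k+1) = 3*3**(k + 1)*factorial(k + 4) - 3
s_(k+1) − s_k = 3**(k + 1)*(3*k + 11)*factorial(k + 3)
(s_(k+1) − s_k) − t_k = 0

Valid — Δs_k = t_k.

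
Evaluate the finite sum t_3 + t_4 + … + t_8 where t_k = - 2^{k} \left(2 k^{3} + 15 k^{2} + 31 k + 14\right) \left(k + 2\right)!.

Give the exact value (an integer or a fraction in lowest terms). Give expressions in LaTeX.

t_(k+1)/t_k = 2*(2*k**4 + 27*k**3 + 130*k**2 + 263*k + 186)/(2*k**3 + 15*k**2 + 31*k + 14).
Take A(k)=2*k + 6, B(k)=1, C(k)=k**3 + 15*k**2/2 + 31*k/2 + 7.
Solve (2*k + 6)·f(k+1) − (1)·f(k) = k**3 + 15*k**2/2 + 31*k/2 + 7.
From deg A=1, deg B=0, deg C=3: d=2.
A polynomial solution: f(k) = (k**2 + 3*k - 2)/2.
Certificate R = B(k−1)f/C = (k**2 + 3*k - 2)/(2*k**3 + 15*k**2 + 31*k + 14) gives s_k = -2**k*(k**2 + 3*k - 2)*factorial(k + 2).
Check: Δs_k = -2**k*(2*k**3 + 15*k**2 + 31*k + 14)*factorial(k + 2). ✓
Telescoping: Σ = s_(9) − s_(3) = -2166364569600 − (-15360) = -2166364554240.

Σ = -2166364554240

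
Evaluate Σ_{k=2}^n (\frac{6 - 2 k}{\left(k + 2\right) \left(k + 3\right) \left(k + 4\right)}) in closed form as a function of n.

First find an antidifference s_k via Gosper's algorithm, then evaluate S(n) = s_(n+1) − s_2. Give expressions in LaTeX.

The ratio is (k - 2)*(k + 2)/((k - 3)*(k + 5)).
Factor: A=k + 2; B=k + 5; C=k - 3.
Set up (k + 2)·f(k+1) − (k + 4)·f(k) − (k - 3) = 0.
deg f ≤ 2 (via 1,1,1).
Match coefficients ⇒ f(k) = -k*(k + 17)/12.
R(k) = B(k−1)·f(k)/C(k) = -k*(k + 4)*(k + 17)/(12*(k - 3)); s_k = R·t_k = k*(k + 17)/(6*(k + 2)*(k + 3)).
Δs = 2*(3 - k)/(k**3 + 9*k**2 + 26*k + 24), as required.
Σ_(k=2)^n t_k = s_(n+1) − s_(2) = ((n**2 + 19*n + 18)/(6*(n**2 + 7*n + 12))) − (19/60), i.e. (-3*n**2 + 19*n - 16)/(20*(n**2 + 7*n + 12)).

S(n) = \frac{- 3 n^{2} + 19 n - 16}{20 \left(n^{2} + 7 n + 12\right)}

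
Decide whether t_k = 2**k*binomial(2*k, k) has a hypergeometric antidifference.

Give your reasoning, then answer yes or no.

No — t_k has no hypergeometric antidifference.

r(k) = 4*(2*k + 1)/(k + 1) after simplifying.
Normal form (A,B,C) = (8*k + 4, k + 1, 1).
Need (8*k + 4)·f(k+1) − (k)·f(k) = 1.
Bound: deg f ≤ -1.
deg f ≤ -1 is impossible — no certificate.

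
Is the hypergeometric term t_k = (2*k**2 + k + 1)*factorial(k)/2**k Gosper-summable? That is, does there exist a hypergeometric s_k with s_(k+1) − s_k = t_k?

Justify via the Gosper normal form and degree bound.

Step 1: r(k) = (k + 1)*(k + 2*(k + 1)**2 + 2)/(2*(2*k**2 + k + 1)).
Normal form (A,B,C) = (k/2 + 1/2, 1, k**2 + k/2 + 1/2).
Set up (k/2 + 1/2)·f(k+1) − (1)·f(k) − (k**2 + k/2 + 1/2) = 0.
d = 1 from the (1,0,2) case.
Coefficient equations give f(k) = 2*k + 1.
Get s_k = R·t_k = 2**(1 - k)*(2*k + 1)*factorial(k) with R(k) = B(k−1)f(k)/C(k) = 2*(2*k + 1)/(2*k**2 + k + 1).
Verify: (2*k**2 + k + 1)*factorial(k)/2**k matches t_k.

Yes. s_k = 2**(1 - k)*(2*k + 1)*factorial(k).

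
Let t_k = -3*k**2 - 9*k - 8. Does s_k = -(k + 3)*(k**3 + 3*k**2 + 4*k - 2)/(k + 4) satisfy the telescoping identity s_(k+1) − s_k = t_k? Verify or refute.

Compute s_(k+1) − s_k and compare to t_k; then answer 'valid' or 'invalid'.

Invalid: residual 2*(k**3 + 9*k**2 + 20*k + 17)/(k**2 + 9*k + 20) ≠ 0.

s_(k+1) = (-k**4 - 10*k**3 - 37*k**2 - 58*k - 24)/(k + 5)
s_(k+1) − s_k = (-3*k**4 - 34*k**3 - 131*k**2 - 212*k - 126)/(k**2 + 9*k + 20)
(s_(k+1) − s_k) − t_k = 2*(k**3 + 9*k**2 + 20*k + 17)/(k**2 + 9*k + 20)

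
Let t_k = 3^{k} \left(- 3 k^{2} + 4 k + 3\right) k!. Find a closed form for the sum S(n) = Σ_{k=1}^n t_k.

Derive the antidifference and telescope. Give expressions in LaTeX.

S(n) = - 3 \cdot 3^{n} n^{2} n! + 3 \cdot 3^{n} n n! + 6 \cdot 3^{n} n! - 6

Step 1: r(k) = 3*(3*k**3 + 5*k**2 - 2*k - 4)/(3*k**2 - 4*k - 3).
A = 3*k + 3, B = 1, C = k**2 - 4*k/3 - 1.
Set up (3*k + 3)·f(k+1) − (1)·f(k) − (k**2 - 4*k/3 - 1) = 0.
deg f ≤ 1 (via 1,0,2).
Coefficient equations give f(k) = (k - 3)/3.
Certificate R = B(k−1)f/C = (k - 3)/(3*k**2 - 4*k - 3) gives s_k = -3**k*(k - 3)*factorial(k).
Check: Δs_k = 3**k*(-3*k**2 + 4*k + 3)*factorial(k). ✓
Evaluate: s_(n+1) = -3**(n + 1)*(n - 2)*factorial(n + 1); subtract s_(1) = 6 ⇒ S(n) = -3*3**n*n**2*factorial(n) + 3*3**n*n*factorial(n) + 6*3**n*factorial(n) - 6.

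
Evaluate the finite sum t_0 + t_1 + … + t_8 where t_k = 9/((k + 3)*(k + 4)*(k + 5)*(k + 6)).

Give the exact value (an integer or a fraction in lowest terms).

t_(k+1)/t_k = (k + 3)/(k + 7).
So A=k + 3 and B=k + 7, with C=1.
Set up (k + 3)·f(k+1) − (k + 6)·f(k) − (1) = 0.
From deg A=1, deg B=1, deg C=0: d=3.
A polynomial solution: f(k) = k*(k**2 + 12*k + 47)/180.
So s_k = (B(k−1)f/C)·t_k = (k*(k + 6)*(k**2 + 12*k + 47)/180)·t_k = k*(k**2 + 12*k + 47)/(20*(k + 3)*(k + 4)*(k + 5)).
Verify: 9/(k**4 + 18*k**3 + 119*k**2 + 342*k + 360) matches t_k.
Sum = s_(9) − s_(0); s_(9) = 177/3640, s_(0) = 0 ⇒ 177/3640.

Σ = 177/3640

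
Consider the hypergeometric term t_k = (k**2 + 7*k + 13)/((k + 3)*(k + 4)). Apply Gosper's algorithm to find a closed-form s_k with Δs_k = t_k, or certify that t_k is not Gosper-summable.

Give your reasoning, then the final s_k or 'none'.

Compute t_(k+1)/t_k: get (k + 3)*(7*k + (k + 1)**2 + 20)/((k + 5)*(k**2 + 7*k + 13)).
Take A(k)=k + 3, B(k)=k + 5, C(k)=k**2 + 7*k + 13.
Solve (k + 3)·f(k+1) − (k + 4)·f(k) = k**2 + 7*k + 13.
d = 2 from the (1,1,2) case.
Coefficient equations give f(k) = k*(3*k + 10)/3.
So s_k = (B(k−1)f/C)·t_k = (k*(k + 4)*(3*k + 10)/(3*(k**2 + 7*k + 13)))·t_k = k*(3*k + 10)/(3*(k + 3)).
Δs = (k**2 + 7*k + 13)/(k**2 + 7*k + 12), as required.

s_k = k*(3*k + 10)/(3*(k + 3))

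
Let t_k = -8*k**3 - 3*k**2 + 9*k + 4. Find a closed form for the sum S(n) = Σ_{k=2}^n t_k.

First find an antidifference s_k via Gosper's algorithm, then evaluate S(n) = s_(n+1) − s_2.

S(n) = -2*n**4 - 5*n**3 + n**2 + 8*n - 2

Ratio r(k) = (8*k**3 + 27*k**2 + 21*k - 2)/(8*k**3 + 3*k**2 - 9*k - 4).
Gosper form: A/B · C(k+1)/C(k) with A=1, B=1, C=k**3 + 3*k**2/8 - 9*k/8 - 1/2.
Set up (1)·f(k+1) − (1)·f(k) − (k**3 + 3*k**2/8 - 9*k/8 - 1/2) = 0.
Degrees (0,0,3) ⇒ d ≤ 4.
Coefficient equations give f(k) = k*(k + 1)*(2*k**2 - 5*k + 1)/8.
Get s_k = R·t_k = k*(-2*k**3 + 3*k**2 + 4*k - 1) with R(k) = B(k−1)f(k)/C(k) = k*(2*k**2 - 5*k + 1)/(8*k**2 - 5*k - 4).
s_(k+1) − s_k = -8*k**3 - 3*k**2 + 9*k + 4 = t_k.
s_(n+1) = -2*n**4 - 5*n**3 + n**2 + 8*n + 4 and s_(2) = 6, so S(n) = -2*n**4 - 5*n**3 + n**2 + 8*n - 2.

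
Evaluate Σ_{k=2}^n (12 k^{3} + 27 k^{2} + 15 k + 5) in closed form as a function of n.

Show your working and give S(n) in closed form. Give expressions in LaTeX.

S(n) = 3 n^{4} + 15 n^{3} + 24 n^{2} + 17 n - 59

Compute t_(k+1)/t_k: get (12*k**3 + 63*k**2 + 105*k + 59)/(12*k**3 + 27*k**2 + 15*k + 5).
A = 1, B = 1, C = k**3 + 9*k**2/4 + 5*k/4 + 5/12.
Need (1)·f(k+1) − (1)·f(k) = k**3 + 9*k**2/4 + 5*k/4 + 5/12.
deg f ≤ 4 (via 0,0,3).
Solving with deg f ≤ 4: f(k) = k*(3*k**3 + 3*k**2 - 3*k + 2)/12.
So s_k = (B(k−1)f/C)·t_k = (k*(3*k**3 + 3*k**2 - 3*k + 2)/(12*k**3 + 27*k**2 + 15*k + 5))·t_k = k*(3*k**3 + 3*k**2 - 3*k + 2).
s_(k+1) − s_k = 12*k**3 + 27*k**2 + 15*k + 5 = t_k.
Σ_(k=2)^n t_k = s_(n+1) − s_(2) = (3*n**4 + 15*n**3 + 24*n**2 + 17*n + 5) − (64), i.e. 3*n**4 + 15*n**3 + 24*n**2 + 17*n - 59.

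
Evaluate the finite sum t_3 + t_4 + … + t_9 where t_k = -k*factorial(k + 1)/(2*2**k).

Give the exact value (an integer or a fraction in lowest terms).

Σ = -155913/4

The ratio is (k + 1)*(k + 2)/(2*k).
A = k/2 + 1, B = 1, C = k.
Set up (k/2 + 1)·f(k+1) − (1)·f(k) − (k) = 0.
deg f ≤ 0 (via 1,0,1).
Match coefficients ⇒ f(k) = 2.
So s_k = (B(k−1)f/C)·t_k = (2/k)·t_k = -factorial(k + 1)/2**k.
Δs = -k*factorial(k + 1)/(2*2**k), as required.
Telescoping: Σ = s_(10) − s_(3) = -155925/4 − (-3) = -155913/4.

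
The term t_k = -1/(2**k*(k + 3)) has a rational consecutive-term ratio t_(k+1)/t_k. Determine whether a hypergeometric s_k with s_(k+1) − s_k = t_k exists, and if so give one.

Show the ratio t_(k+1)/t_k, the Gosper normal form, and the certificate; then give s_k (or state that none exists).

Step 1: r(k) = (k + 3)/(2*(k + 4)).
Factor: A=k/2 + 3/2; B=k + 4; C=1.
f must satisfy (k/2 + 3/2)·f(k+1) − (k + 3)·f(k) = 1.
Degrees (1,1,0) ⇒ d ≤ -1.
Bound -1 < 0, so the key equation has no polynomial solution.

none — t_k is not Gosper-summable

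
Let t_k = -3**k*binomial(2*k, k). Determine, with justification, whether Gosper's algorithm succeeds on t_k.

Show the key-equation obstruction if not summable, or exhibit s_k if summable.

Ratio r(k) = 6*(2*k + 1)/(k + 1).
Normal form (A,B,C) = (12*k + 6, k + 1, 1).
f must satisfy (12*k + 6)·f(k+1) − (k)·f(k) = 1.
d = -1 from the (1,1,0) case.
deg f ≤ -1 is impossible — no certificate.

No — t_k has no hypergeometric antidifference.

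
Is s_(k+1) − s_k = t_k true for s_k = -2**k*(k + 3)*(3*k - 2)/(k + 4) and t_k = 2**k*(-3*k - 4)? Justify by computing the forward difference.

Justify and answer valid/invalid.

s_(k+1) = -2**(k + 1)*(k + 4)*(3*k + 1)/(k + 5)
s_(k+1) − s_k = 2**k*(-3*k**3 - 28*k**2 - 83*k - 62)/(k**2 + 9*k + 20)
(s_(k+1) − s_k) − t_k = 2**k*(3*k**2 + 13*k + 18)/(k**2 + 9*k + 20)

Invalid: residual 2**k*(3*k**2 + 13*k + 18)/(k**2 + 9*k + 20) ≠ 0.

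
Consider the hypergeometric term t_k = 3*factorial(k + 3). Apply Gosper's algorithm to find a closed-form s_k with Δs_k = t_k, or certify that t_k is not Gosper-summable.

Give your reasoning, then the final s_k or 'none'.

Compute t_(k+1)/t_k: get k + 4.
Normal form (A,B,C) = (k + 4, 1, 1).
Solve (k + 4)·f(k+1) − (1)·f(k) = 1.
Degrees (1,0,0) ⇒ d ≤ -1.
Negative degree bound (-1): no f exists, t_k not Gosper-summable.

none (Gosper's algorithm certifies no s_k)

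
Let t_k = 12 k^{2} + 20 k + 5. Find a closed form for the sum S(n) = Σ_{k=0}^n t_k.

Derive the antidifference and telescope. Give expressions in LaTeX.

Step 1: r(k) = (12*k**2 + 44*k + 37)/(12*k**2 + 20*k + 5).
A = 1, B = 1, C = k**2 + 5*k/3 + 5/12.
Key eq: (1)·f(k+1) = (1)·f(k) + (k**2 + 5*k/3 + 5/12).
deg f ≤ 3 (via 0,0,2).
Solving with deg f ≤ 3: f(k) = k*(2*k - 1)*(2*k + 3)/12.
Get s_k = R·t_k = k*(4*k**2 + 4*k - 3) with R(k) = B(k−1)f(k)/C(k) = k*(2*k - 1)*(2*k + 3)/(12*k**2 + 20*k + 5).
Verify: 12*k**2 + 20*k + 5 matches t_k.
s_(n+1) = 4*n**3 + 16*n**2 + 17*n + 5 and s_(0) = 0, so S(n) = 4*n**3 + 16*n**2 + 17*n + 5.

S(n) = 4 n^{3} + 16 n^{2} + 17 n + 5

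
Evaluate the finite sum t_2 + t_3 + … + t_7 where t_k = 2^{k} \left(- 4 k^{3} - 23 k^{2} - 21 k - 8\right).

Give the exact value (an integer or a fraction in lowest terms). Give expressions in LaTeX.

Σ = -509832

Ratio r(k) = 2*(4*k**3 + 35*k**2 + 79*k + 56)/(4*k**3 + 23*k**2 + 21*k + 8).
Take A(k)=2, B(k)=1, C(k)=k**3 + 23*k**2/4 + 21*k/4 + 2.
Need (2)·f(k+1) − (1)·f(k) = k**3 + 23*k**2/4 + 21*k/4 + 2.
From deg A=0, deg B=0, deg C=3: d=3.
A polynomial solution: f(k) = k*(4*k**2 - k + 1)/4.
So s_k = (B(k−1)f/C)·t_k = (k*(4*k**2 - k + 1)/(4*k**3 + 23*k**2 + 21*k + 8))·t_k = 2**k*k*(-4*k**2 + k - 1).
s_(k+1) − s_k = 2**k*(-4*k**3 - 23*k**2 - 21*k - 8) = t_k.
Evaluate s at k=8 and k=2: -509952 and -120; difference -509832.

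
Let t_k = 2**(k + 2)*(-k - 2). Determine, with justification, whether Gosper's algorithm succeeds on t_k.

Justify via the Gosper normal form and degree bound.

r(k) = 2*(k + 3)/(k + 2) after simplifying.
Take A(k)=2, B(k)=1, C(k)=k + 2.
Solve (2)·f(k+1) − (1)·f(k) = k + 2.
deg f ≤ 1 (via 0,0,1).
Solving with deg f ≤ 1: f(k) = k.
Get s_k = R·t_k = -2**(k + 2)*k with R(k) = B(k−1)f(k)/C(k) = k/(k + 2).
Δs = 2**(k + 2)*(-k - 2), as required.

Yes. s_k = -2**(k + 2)*k.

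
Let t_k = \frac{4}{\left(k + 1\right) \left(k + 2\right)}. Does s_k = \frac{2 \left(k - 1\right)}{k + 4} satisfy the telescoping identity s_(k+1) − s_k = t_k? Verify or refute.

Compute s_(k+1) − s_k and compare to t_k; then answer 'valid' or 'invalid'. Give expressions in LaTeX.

Invalid: residual \frac{6 \left(k^{2} - k - 10\right)}{k^{4} + 12 k^{3} + 49 k^{2} + 78 k + 40} ≠ 0.

s_(k+1) = 2*k/(k + 5)
s_(k+1) − s_k = 10/(k**2 + 9*k + 20)
(s_(k+1) − s_k) − t_k = 6*(k**2 - k - 10)/(k**4 + 12*k**3 + 49*k**2 + 78*k + 40)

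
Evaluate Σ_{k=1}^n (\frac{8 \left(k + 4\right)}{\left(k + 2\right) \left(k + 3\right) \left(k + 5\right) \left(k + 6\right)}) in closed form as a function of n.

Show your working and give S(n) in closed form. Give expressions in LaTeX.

S(n) = \frac{2 n \left(n + 9\right)}{9 \left(n^{2} + 9 n + 18\right)}

Compute t_(k+1)/t_k: get (k + 2)*(k + 5)**2/((k + 4)**2*(k + 7)).
So A=k + 2 and B=k + 7, with C=k**2 + 8*k + 16.
Set up (k + 2)·f(k+1) − (k + 6)·f(k) − (k**2 + 8*k + 16) = 0.
Degrees (1,1,2) ⇒ d ≤ 4.
A polynomial solution: f(k) = k*(k + 3)*(k + 4)*(k + 7)/20.
Certificate R = B(k−1)f/C = k*(k + 3)*(k + 6)*(k + 7)/(20*(k + 4)) gives s_k = 2*k*(k + 7)/(5*(k**2 + 7*k + 10)).
Check: Δs_k = 8*(k + 4)/(k**4 + 16*k**3 + 91*k**2 + 216*k + 180). ✓
s_(n+1) = 2*(n**2 + 9*n + 8)/(5*(n**2 + 9*n + 18)) and s_(1) = 8/45, so S(n) = 2*n*(n + 9)/(9*(n**2 + 9*n + 18)).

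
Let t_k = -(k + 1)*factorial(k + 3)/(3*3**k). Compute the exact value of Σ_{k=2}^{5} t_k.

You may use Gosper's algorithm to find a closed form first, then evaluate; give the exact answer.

The ratio is (k + 2)*(k + 4)/(3*(k + 1)).
A = k/3 + 4/3, B = 1, C = k + 1.
Solve (k/3 + 4/3)·f(k+1) − (1)·f(k) = k + 1.
Degrees (1,0,1) ⇒ d ≤ 0.
Match coefficients ⇒ f(k) = 3.
Certificate R = B(k−1)f/C = 3/(k + 1) gives s_k = -factorial(k + 3)/3**k.
Verify: -(k + 1)*factorial(k + 3)/(3*3**k) matches t_k.
Σ_(k=2)^(5) t_k = s_(6) − s_(2) = -4480/9 − (-40/3) = -4360/9.

Σ = -4360/9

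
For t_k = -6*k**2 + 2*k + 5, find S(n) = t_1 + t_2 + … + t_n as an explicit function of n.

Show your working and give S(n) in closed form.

Ratio r(k) = (6*k**2 + 10*k - 1)/(6*k**2 - 2*k - 5).
A = 1, B = 1, C = k**2 - k/3 - 5/6.
Key eq: (1)·f(k+1) = (1)·f(k) + (k**2 - k/3 - 5/6).
Bound: deg f ≤ 3.
Match coefficients ⇒ f(k) = k*(2*k**2 - 4*k - 3)/6.
So s_k = (B(k−1)f/C)·t_k = (k*(2*k**2 - 4*k - 3)/(6*k**2 - 2*k - 5))·t_k = k*(-2*k**2 + 4*k + 3).
Check: Δs_k = -6*k**2 + 2*k + 5. ✓
Σ_(k=1)^n t_k = s_(n+1) − s_(1) = (-2*n**3 - 2*n**2 + 5*n + 5) − (5), i.e. n*(-2*n**2 - 2*n + 5).

S(n) = n*(-2*n**2 - 2*n + 5)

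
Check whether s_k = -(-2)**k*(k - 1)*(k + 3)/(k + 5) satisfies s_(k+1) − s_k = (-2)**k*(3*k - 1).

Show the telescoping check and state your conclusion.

Invalid: residual 6*(-2)**k*(-k**2 - 5*k + 2)/(k**2 + 11*k + 30) ≠ 0.

s_(k+1) = 2*(-2)**k*k*(k + 4)/(k + 6)
s_(k+1) − s_k = (-2)**k*(3*k**3 + 26*k**2 + 49*k - 18)/(k**2 + 11*k + 30)
(s_(k+1) − s_k) − t_k = 6*(-2)**k*(-k**2 - 5*k + 2)/(k**2 + 11*k + 30)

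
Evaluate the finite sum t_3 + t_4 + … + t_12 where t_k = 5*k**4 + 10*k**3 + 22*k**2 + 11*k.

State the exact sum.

Σ = 379230

r(k) = (5*k**4 + 30*k**3 + 82*k**2 + 105*k + 48)/(k*(5*k**3 + 10*k**2 + 22*k + 11)) after simplifying.
Gosper form: A/B · C(k+1)/C(k) with A=1, B=1, C=k**4 + 2*k**3 + 22*k**2/5 + 11*k/5.
Need (1)·f(k+1) − (1)·f(k) = k**4 + 2*k**3 + 22*k**2/5 + 11*k/5.
deg f ≤ 5 (via 0,0,4).
A polynomial solution: f(k) = k*(k - 1)*(k**3 + k**2 + 5*k + 2)/5.
So s_k = (B(k−1)f/C)·t_k = ((k - 1)*(k**3 + k**2 + 5*k + 2)/(5*k**3 + 10*k**2 + 22*k + 11))·t_k = k*(k**4 + 4*k**2 - 3*k - 2).
s_(k+1) − s_k = k*(5*k**3 + 10*k**2 + 22*k + 11) = t_k.
Evaluate s at k=13 and k=3: 379548 and 318; difference 379230.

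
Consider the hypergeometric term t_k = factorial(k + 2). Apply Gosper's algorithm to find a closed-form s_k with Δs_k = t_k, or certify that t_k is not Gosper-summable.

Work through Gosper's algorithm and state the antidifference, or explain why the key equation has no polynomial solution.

none — t_k is not Gosper-summable

Compute t_(k+1)/t_k: get k + 3.
Take A(k)=k + 3, B(k)=1, C(k)=1.
Need (k + 3)·f(k+1) − (1)·f(k) = 1.
deg f ≤ -1 (via 1,0,0).
Bound -1 < 0, so the key equation has no polynomial solution.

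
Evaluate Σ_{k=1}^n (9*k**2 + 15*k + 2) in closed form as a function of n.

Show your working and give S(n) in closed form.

S(n) = n*(3*n**2 + 12*n + 11)

The ratio is (9*k**2 + 33*k + 26)/(9*k**2 + 15*k + 2).
Take A(k)=1, B(k)=1, C(k)=k**2 + 5*k/3 + 2/9.
Need (1)·f(k+1) − (1)·f(k) = k**2 + 5*k/3 + 2/9.
Bound: deg f ≤ 3.
Coefficient equations give f(k) = k*(3*k**2 + 3*k - 4)/9.
R(k) = B(k−1)·f(k)/C(k) = k*(3*k**2 + 3*k - 4)/(9*k**2 + 15*k + 2); s_k = R·t_k = k*(3*k**2 + 3*k - 4).
s_(k+1) − s_k = 9*k**2 + 15*k + 2 = t_k.
Telescope: S(n) = s_(n+1) − s_(1) = 3*n**3 + 12*n**2 + 11*n + 2 − (2) = n*(3*n**2 + 12*n + 11).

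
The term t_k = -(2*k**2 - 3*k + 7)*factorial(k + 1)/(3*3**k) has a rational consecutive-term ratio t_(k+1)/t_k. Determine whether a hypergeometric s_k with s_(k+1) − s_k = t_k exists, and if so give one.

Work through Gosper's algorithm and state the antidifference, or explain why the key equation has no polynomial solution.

The ratio is (k + 2)*(-3*k + 2*(k + 1)**2 + 4)/(3*(2*k**2 - 3*k + 7)).
Gosper form: A/B · C(k+1)/C(k) with A=k/3 + 2/3, B=1, C=k**2 - 3*k/2 + 7/2.
Need (k/3 + 2/3)·f(k+1) − (1)·f(k) = k**2 - 3*k/2 + 7/2.
Bound: deg f ≤ 1.
Coefficient equations give f(k) = 3*(2*k - 3)/2.
R(k) = B(k−1)·f(k)/C(k) = 3*(2*k - 3)/(2*k**2 - 3*k + 7); s_k = R·t_k = -(2*k - 3)*factorial(k + 1)/3**k.
Verify: -(2*k**2 - 3*k + 7)*factorial(k + 1)/(3*3**k) matches t_k.

s_k = -(2*k - 3)*factorial(k + 1)/3**k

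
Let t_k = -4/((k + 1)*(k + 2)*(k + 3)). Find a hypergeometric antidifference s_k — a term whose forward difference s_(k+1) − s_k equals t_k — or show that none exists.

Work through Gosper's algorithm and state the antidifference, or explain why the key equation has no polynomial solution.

Step 1: r(k) = (k + 1)/(k + 4).
Factor: A=k + 1; B=k + 4; C=1.
Set up (k + 1)·f(k+1) − (k + 3)·f(k) − (1) = 0.
From deg A=1, deg B=1, deg C=0: d=2.
A polynomial solution: f(k) = k*(k + 3)/4.
So s_k = (B(k−1)f/C)·t_k = (k*(k + 3)**2/4)·t_k = k*(-k - 3)/((k + 1)*(k + 2)).
s_(k+1) − s_k = -4/(k**3 + 6*k**2 + 11*k + 6) = t_k.

s_k = k*(-k - 3)/((k + 1)*(k + 2))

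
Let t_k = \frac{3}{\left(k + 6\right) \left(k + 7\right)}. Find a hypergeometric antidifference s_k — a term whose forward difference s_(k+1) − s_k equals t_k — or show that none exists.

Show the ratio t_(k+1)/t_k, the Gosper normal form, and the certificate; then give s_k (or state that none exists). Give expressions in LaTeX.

Compute t_(k+1)/t_k: get (k + 6)/(k + 8).
Take A(k)=k + 6, B(k)=k + 8, C(k)=1.
f must satisfy (k + 6)·f(k+1) − (k + 7)·f(k) = 1.
Bound: deg f ≤ 1.
Coefficient equations give f(k) = k/6.
So s_k = (B(k−1)f/C)·t_k = (k*(k + 7)/6)·t_k = k/(2*(k + 6)).
Δs = 3/(k**2 + 13*k + 42), as required.

s_k = \frac{k}{2 \left(k + 6\right)}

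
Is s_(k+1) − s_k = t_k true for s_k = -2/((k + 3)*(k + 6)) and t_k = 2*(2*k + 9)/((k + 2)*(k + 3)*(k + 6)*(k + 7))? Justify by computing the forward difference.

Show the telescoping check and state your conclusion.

Invalid: residual 2*(-3*k - 16)/(k**5 + 22*k**4 + 185*k**3 + 740*k**2 + 1404*k + 1008) ≠ 0.

s_(k+1) = -2/((k + 4)*(k + 7))
s_(k+1) − s_k = 4*(k + 5)/(k**4 + 20*k**3 + 145*k**2 + 450*k + 504)
(s_(k+1) − s_k) − t_k = 2*(-3*k - 16)/(k**5 + 22*k**4 + 185*k**3 + 740*k**2 + 1404*k + 1008)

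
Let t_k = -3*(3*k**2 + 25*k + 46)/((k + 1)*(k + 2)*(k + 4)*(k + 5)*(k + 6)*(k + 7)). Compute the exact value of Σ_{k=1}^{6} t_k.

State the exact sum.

r(k) = (k + 1)*(k + 4)*(25*k + 3*(k + 1)**2 + 71)/((k + 3)*(k + 8)*(3*k**2 + 25*k + 46)) after simplifying.
Normal form (A,B,C) = (k + 1, k + 8, k**3 + 34*k**2/3 + 121*k/3 + 46).
Need (k + 1)·f(k+1) − (k + 7)·f(k) = k**3 + 34*k**2/3 + 121*k/3 + 46.
deg f ≤ 6 (via 1,1,3).
Coefficient equations give f(k) = k*(k + 2)*(k + 3)*(k + 5)*(k**2 + 11*k + 34)/72.
Get s_k = R·t_k = k*(-k**2 - 11*k - 34)/(8*(k**3 + 11*k**2 + 34*k + 24)) with R(k) = B(k−1)f(k)/C(k) = k*(k + 2)*(k + 5)*(k + 7)*(k**2 + 11*k + 34)/(24*(3*k**2 + 25*k + 46)).
Verify: 3*(-3*k**2 - 25*k - 46)/(k**6 + 25*k**5 + 247*k**4 + 1219*k**3 + 3112*k**2 + 3796*k + 1680) matches t_k.
Telescoping: Σ = s_(7) − s_(1) = -35/286 − (-23/280) = -1611/40040.

Σ = -1611/40040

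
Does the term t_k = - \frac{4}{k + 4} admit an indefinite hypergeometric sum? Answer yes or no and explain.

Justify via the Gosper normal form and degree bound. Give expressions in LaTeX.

The ratio is (k + 4)/(k + 5).
Factor: A=k + 4; B=k + 5; C=1.
Need (k + 4)·f(k+1) − (k + 4)·f(k) = 1.
Bound: deg f ≤ 0.
Put f(k) = c0: A·f(k+1) − B(k−1)·f(k) − C = -1; need -1 = 0 — inconsistent ⇒ no f, not summable.

No — t_k has no hypergeometric antidifference.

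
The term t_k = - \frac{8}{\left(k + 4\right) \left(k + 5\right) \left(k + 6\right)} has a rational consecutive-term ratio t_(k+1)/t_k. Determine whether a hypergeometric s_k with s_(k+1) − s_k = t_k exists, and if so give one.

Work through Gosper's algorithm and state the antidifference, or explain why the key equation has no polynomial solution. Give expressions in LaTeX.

t_(k+1)/t_k = (k + 4)/(k + 7).
So A=k + 4 and B=k + 7, with C=1.
Set up (k + 4)·f(k+1) − (k + 6)·f(k) − (1) = 0.
d = 2 from the (1,1,0) case.
Solve for f: f(k) = k*(k + 9)/40 (degree 2 ≤ 2).
R(k) = B(k−1)·f(k)/C(k) = k*(k + 6)*(k + 9)/40; s_k = R·t_k = k*(-k - 9)/(5*(k + 4)*(k + 5)).
Δs = -8/(k**3 + 15*k**2 + 74*k + 120), as required.

s_k = \frac{k \left(- k - 9\right)}{5 \left(k + 4\right) \left(k + 5\right)}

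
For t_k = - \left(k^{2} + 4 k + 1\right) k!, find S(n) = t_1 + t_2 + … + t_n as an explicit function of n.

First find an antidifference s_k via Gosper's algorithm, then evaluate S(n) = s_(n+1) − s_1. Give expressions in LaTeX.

Compute t_(k+1)/t_k: get (k + 1)*(4*k + (k + 1)**2 + 5)/(k**2 + 4*k + 1).
A = k + 1, B = 1, C = k**2 + 4*k + 1.
Key eq: (k + 1)·f(k+1) = (1)·f(k) + (k**2 + 4*k + 1).
From deg A=1, deg B=0, deg C=2: d=1.
Solve for f: f(k) = k + 3 (degree 1 ≤ 1).
Certificate R = B(k−1)f/C = (k + 3)/(k**2 + 4*k + 1) gives s_k = -(k + 3)*factorial(k).
Δs = -(k**2 + 4*k + 1)*factorial(k), as required.
s_(n+1) = -(n + 4)*factorial(n + 1) and s_(1) = -4, so S(n) = -n**2*factorial(n) - 5*n*factorial(n) - 4*factorial(n) + 4.

S(n) = - n^{2} n! - 5 n n! - 4 n! + 4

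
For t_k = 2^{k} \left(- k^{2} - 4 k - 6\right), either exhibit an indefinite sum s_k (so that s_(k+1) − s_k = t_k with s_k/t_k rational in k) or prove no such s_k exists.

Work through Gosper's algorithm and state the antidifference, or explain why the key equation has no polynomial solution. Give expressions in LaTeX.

Compute t_(k+1)/t_k: get 2*(k**2 + 6*k + 11)/(k**2 + 4*k + 6).
Take A(k)=2, B(k)=1, C(k)=k**2 + 4*k + 6.
Solve (2)·f(k+1) − (1)·f(k) = k**2 + 4*k + 6.
Degrees (0,0,2) ⇒ d ≤ 2.
Coefficient equations give f(k) = k**2 + 4.
Certificate R = B(k−1)f/C = (k**2 + 4)/(k**2 + 4*k + 6) gives s_k = 2**k*(-k**2 - 4).
Verify: 2**k*(-k**2 - 4*k - 6) matches t_k.

s_k = 2^{k} \left(- k^{2} - 4\right)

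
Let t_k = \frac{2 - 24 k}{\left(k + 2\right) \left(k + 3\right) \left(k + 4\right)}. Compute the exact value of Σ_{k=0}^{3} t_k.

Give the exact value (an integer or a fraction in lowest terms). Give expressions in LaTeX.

Σ = -1

Step 1: r(k) = (k + 2)*(12*k + 11)/((k + 5)*(12*k - 1)).
A = k + 2, B = k + 5, C = k - 1/12.
Set up (k + 2)·f(k+1) − (k + 4)·f(k) − (k - 1/12) = 0.
d = 2 from the (1,1,1) case.
Solve for f: f(k) = k*(23*k - 29)/144 (degree 2 ≤ 2).
So s_k = (B(k−1)f/C)·t_k = (k*(k + 4)*(23*k - 29)/(12*(12*k - 1)))·t_k = -k*(23*k - 29)/(6*(k + 2)*(k + 3)).
Check: Δs_k = 2*(1 - 12*k)/(k**3 + 9*k**2 + 26*k + 24). ✓
Telescoping: Σ = s_(4) − s_(0) = -1 − (0) = -1.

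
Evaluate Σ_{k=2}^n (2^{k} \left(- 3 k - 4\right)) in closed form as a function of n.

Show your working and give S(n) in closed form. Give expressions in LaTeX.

S(n) = - 6 \cdot 2^{n} n - 2 \cdot 2^{n} + 16

The ratio is 2*(3*k + 7)/(3*k + 4).
Take A(k)=2, B(k)=1, C(k)=k + 4/3.
Set up (2)·f(k+1) − (1)·f(k) − (k + 4/3) = 0.
Bound: deg f ≤ 1.
Coefficient equations give f(k) = (3*k - 2)/3.
Certificate R = B(k−1)f/C = (3*k - 2)/(3*k + 4) gives s_k = 2**k*(2 - 3*k).
Check: Δs_k = 2**k*(-3*k - 4). ✓
Telescope: S(n) = s_(n+1) − s_(2) = 2**(n + 1)*(-3*n - 1) − (-16) = -6*2**n*n - 2*2**n + 16.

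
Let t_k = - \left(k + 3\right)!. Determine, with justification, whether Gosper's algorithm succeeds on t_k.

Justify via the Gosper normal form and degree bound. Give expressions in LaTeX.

No — key equation has no polynomial f.

Ratio r(k) = k + 4.
Normal form (A,B,C) = (k + 4, 1, 1).
Need (k + 4)·f(k+1) − (1)·f(k) = 1.
d = -1 from the (1,0,0) case.
Negative degree bound (-1): no f exists, t_k not Gosper-summable.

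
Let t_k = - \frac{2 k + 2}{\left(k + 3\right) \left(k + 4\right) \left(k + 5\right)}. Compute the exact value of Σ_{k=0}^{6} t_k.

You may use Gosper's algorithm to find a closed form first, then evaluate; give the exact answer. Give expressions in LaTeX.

Σ = -28/165

Compute t_(k+1)/t_k: get (k + 2)*(k + 3)/((k + 1)*(k + 6)).
A = k + 3, B = k + 6, C = k + 1.
Key eq: (k + 3)·f(k+1) = (k + 5)·f(k) + (k + 1).
From deg A=1, deg B=1, deg C=1: d=2.
Solve for f: f(k) = k*(k + 1)/6 (degree 2 ≤ 2).
Get s_k = R·t_k = -k*(k + 1)/(3*(k + 3)*(k + 4)) with R(k) = B(k−1)f(k)/C(k) = k*(k + 5)/6.
Δs = 2*(-k - 1)/(k**3 + 12*k**2 + 47*k + 60), as required.
Σ_(k=0)^(6) t_k = s_(7) − s_(0) = -28/165 − (0) = -28/165.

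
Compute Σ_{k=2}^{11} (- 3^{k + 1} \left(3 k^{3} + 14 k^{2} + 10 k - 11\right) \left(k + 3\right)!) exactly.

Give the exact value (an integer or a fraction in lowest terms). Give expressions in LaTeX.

Σ = -273116047105085180760

Step 1: r(k) = 3*(3*k**4 + 35*k**3 + 139*k**2 + 204*k + 64)/(3*k**3 + 14*k**2 + 10*k - 11).
Factor: A=3*k + 12; B=1; C=k**3 + 14*k**2/3 + 10*k/3 - 11/3.
Solve (3*k + 12)·f(k+1) − (1)·f(k) = k**3 + 14*k**2/3 + 10*k/3 - 11/3.
Degrees (1,0,3) ⇒ d ≤ 2.
Solve for f: f(k) = (k**2 - k - 1)/3 (degree 2 ≤ 2).
Then R = B(k−1)f/C = (k**2 - k - 1)/(3*k**3 + 14*k**2 + 10*k - 11), so s_k = R(k)·t_k = 3**(k + 1)*(-k**2 + k + 1)*factorial(k + 3).
s_(k+1) − s_k = -3**(k + 1)*(3*k**3 + 14*k**2 + 10*k - 11)*factorial(k + 3) = t_k.
Evaluate s at k=12 and k=2: -273116047105085184000 and -3240; difference -273116047105085180760.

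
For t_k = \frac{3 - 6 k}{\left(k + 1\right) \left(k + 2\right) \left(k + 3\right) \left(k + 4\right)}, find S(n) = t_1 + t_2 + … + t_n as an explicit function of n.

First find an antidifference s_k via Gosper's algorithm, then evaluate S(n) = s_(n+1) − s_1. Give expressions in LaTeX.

r(k) = (k + 1)*(2*k + 1)/((k + 5)*(2*k - 1)) after simplifying.
Factor: A=k + 1; B=k + 5; C=k - 1/2.
Key eq: (k + 1)·f(k+1) = (k + 4)·f(k) + (k - 1/2).
From deg A=1, deg B=1, deg C=1: d=3.
Coefficient equations give f(k) = -k/2.
So s_k = (B(k−1)f/C)·t_k = (-k*(k + 4)/(2*k - 1))·t_k = 3*k/((k + 1)*(k + 2)*(k + 3)).
Δs = 3*(1 - 2*k)/(k**4 + 10*k**3 + 35*k**2 + 50*k + 24), as required.
Evaluate: s_(n+1) = 3*(n + 1)/(n**3 + 9*n**2 + 26*n + 24); subtract s_(1) = 1/8 ⇒ S(n) = n*(-n**2 - 9*n - 2)/(8*(n**3 + 9*n**2 + 26*n + 24)).

S(n) = \frac{n \left(- n^{2} - 9 n - 2\right)}{8 \left(n^{3} + 9 n^{2} + 26 n + 24\right)}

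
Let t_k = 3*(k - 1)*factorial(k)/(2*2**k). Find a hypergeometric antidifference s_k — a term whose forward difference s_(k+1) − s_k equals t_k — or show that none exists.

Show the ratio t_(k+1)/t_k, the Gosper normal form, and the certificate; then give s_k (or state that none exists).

r(k) = k*(k + 1)/(2*(k - 1)) after simplifying.
So A=k/2 + 1/2 and B=1, with C=k - 1.
f must satisfy (k/2 + 1/2)·f(k+1) − (1)·f(k) = k - 1.
deg f ≤ 0 (via 1,0,1).
Solve for f: f(k) = 2 (degree 0 ≤ 0).
So s_k = (B(k−1)f/C)·t_k = (2/(k - 1))·t_k = 3*factorial(k)/2**k.
Check: Δs_k = 3*(k - 1)*factorial(k)/(2*2**k). ✓

s_k = 3*factorial(k)/2**k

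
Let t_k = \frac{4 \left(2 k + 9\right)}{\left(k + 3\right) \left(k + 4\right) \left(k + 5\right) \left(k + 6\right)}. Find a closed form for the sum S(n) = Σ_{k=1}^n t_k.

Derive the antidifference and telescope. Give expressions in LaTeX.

The ratio is (k + 3)*(2*k + 11)/((k + 7)*(2*k + 9)).
Factor: A=k + 3; B=k + 7; C=k + 9/2.
f must satisfy (k + 3)·f(k+1) − (k + 6)·f(k) = k + 9/2.
From deg A=1, deg B=1, deg C=1: d=3.
Solving with deg f ≤ 3: f(k) = k*(k + 4)*(k + 8)/30.
Get s_k = R·t_k = 4*k*(k + 8)/(15*(k**2 + 8*k + 15)) with R(k) = B(k−1)f(k)/C(k) = k*(k + 4)*(k + 6)*(k + 8)/(15*(2*k + 9)).
Check: Δs_k = 4*(2*k + 9)/(k**4 + 18*k**3 + 119*k**2 + 342*k + 360). ✓
Evaluate: s_(n+1) = 4*(n**2 + 10*n + 9)/(15*(n**2 + 10*n + 24)); subtract s_(1) = 1/10 ⇒ S(n) = n*(n + 10)/(6*(n**2 + 10*n + 24)).

S(n) = \frac{n \left(n + 10\right)}{6 \left(n^{2} + 10 n + 24\right)}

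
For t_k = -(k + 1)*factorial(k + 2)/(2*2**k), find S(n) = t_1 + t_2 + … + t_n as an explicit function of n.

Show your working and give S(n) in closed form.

S(n) = 3 - factorial(n + 3)/(2*2**n)

Step 1: r(k) = (k + 2)*(k + 3)/(2*(k + 1)).
A = k/2 + 3/2, B = 1, C = k + 1.
Solve (k/2 + 3/2)·f(k+1) − (1)·f(k) = k + 1.
d = 0 from the (1,0,1) case.
A polynomial solution: f(k) = 2.
So s_k = (B(k−1)f/C)·t_k = (2/(k + 1))·t_k = -factorial(k + 2)/2**k.
Verify: -(k + 1)*factorial(k + 2)/(2*2**k) matches t_k.
Σ_(k=1)^n t_k = s_(n+1) − s_(1) = (-2**(-n - 1)*factorial(n + 3)) − (-3), i.e. 3 - factorial(n + 3)/(2*2**n).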